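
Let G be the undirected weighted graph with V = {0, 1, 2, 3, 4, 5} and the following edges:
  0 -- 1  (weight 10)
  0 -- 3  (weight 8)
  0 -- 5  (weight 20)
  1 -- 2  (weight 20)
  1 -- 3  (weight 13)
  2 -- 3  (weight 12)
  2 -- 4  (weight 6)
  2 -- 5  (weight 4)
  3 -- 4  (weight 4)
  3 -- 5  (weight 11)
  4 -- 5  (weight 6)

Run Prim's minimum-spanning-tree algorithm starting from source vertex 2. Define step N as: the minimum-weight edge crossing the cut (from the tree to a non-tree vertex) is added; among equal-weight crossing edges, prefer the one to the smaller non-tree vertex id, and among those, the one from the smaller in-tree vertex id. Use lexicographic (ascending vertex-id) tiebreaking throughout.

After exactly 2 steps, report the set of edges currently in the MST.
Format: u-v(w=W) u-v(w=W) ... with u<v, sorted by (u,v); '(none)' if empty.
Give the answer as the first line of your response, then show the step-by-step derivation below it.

2-4(w=6) 2-5(w=4)

step 1: add edge 2-5 (w=4); MST = {2-5(w=4)}
step 2: add edge 2-4 (w=6); MST = {2-4(w=6) 2-5(w=4)}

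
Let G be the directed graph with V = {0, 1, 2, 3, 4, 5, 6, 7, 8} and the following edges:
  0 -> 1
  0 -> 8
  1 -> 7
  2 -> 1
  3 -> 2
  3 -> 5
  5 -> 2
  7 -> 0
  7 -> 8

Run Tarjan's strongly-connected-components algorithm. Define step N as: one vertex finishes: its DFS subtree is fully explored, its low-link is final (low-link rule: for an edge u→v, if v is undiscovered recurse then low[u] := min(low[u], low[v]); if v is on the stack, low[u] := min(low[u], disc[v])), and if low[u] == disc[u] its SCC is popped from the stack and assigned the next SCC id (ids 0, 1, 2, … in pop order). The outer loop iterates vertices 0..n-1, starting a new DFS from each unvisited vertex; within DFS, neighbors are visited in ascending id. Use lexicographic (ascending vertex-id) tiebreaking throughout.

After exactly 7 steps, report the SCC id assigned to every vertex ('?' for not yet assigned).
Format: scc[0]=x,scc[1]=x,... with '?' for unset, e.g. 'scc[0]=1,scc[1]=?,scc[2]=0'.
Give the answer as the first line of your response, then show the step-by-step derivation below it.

scc[0]=1,scc[1]=1,scc[2]=2,scc[3]=4,scc[4]=?,scc[5]=3,scc[6]=?,scc[7]=1,scc[8]=0

step 1: low=(low[0]=0,low[1]=1,low[2]=?,low[3]=?,low[4]=?,low[5]=?,low[6]=?,low[7]=0,low[8]=3); scc=(scc[0]=?,scc[1]=?,scc[2]=?,scc[3]=?,scc[4]=?,scc[5]=?,scc[6]=?,scc[7]=?,scc[8]=0)
step 2: low=(low[0]=0,low[1]=1,low[2]=?,low[3]=?,low[4]=?,low[5]=?,low[6]=?,low[7]=0,low[8]=3); scc=(scc[0]=?,scc[1]=?,scc[2]=?,scc[3]=?,scc[4]=?,scc[5]=?,scc[6]=?,scc[7]=?,scc[8]=0)
step 3: low=(low[0]=0,low[1]=0,low[2]=?,low[3]=?,low[4]=?,low[5]=?,low[6]=?,low[7]=0,low[8]=3); scc=(scc[0]=?,scc[1]=?,scc[2]=?,scc[3]=?,scc[4]=?,scc[5]=?,scc[6]=?,scc[7]=?,scc[8]=0)
step 4: low=(low[0]=0,low[1]=0,low[2]=?,low[3]=?,low[4]=?,low[5]=?,low[6]=?,low[7]=0,low[8]=3); scc=(scc[0]=1,scc[1]=1,scc[2]=?,scc[3]=?,scc[4]=?,scc[5]=?,scc[6]=?,scc[7]=1,scc[8]=0)
step 5: low=(low[0]=0,low[1]=0,low[2]=4,low[3]=?,low[4]=?,low[5]=?,low[6]=?,low[7]=0,low[8]=3); scc=(scc[0]=1,scc[1]=1,scc[2]=2,scc[3]=?,scc[4]=?,scc[5]=?,scc[6]=?,scc[7]=1,scc[8]=0)
step 6: low=(low[0]=0,low[1]=0,low[2]=4,low[3]=5,low[4]=?,low[5]=6,low[6]=?,low[7]=0,low[8]=3); scc=(scc[0]=1,scc[1]=1,scc[2]=2,scc[3]=?,scc[4]=?,scc[5]=3,scc[6]=?,scc[7]=1,scc[8]=0)
step 7: low=(low[0]=0,low[1]=0,low[2]=4,low[3]=5,low[4]=?,low[5]=6,low[6]=?,low[7]=0,low[8]=3); scc=(scc[0]=1,scc[1]=1,scc[2]=2,scc[3]=4,scc[4]=?,scc[5]=3,scc[6]=?,scc[7]=1,scc[8]=0)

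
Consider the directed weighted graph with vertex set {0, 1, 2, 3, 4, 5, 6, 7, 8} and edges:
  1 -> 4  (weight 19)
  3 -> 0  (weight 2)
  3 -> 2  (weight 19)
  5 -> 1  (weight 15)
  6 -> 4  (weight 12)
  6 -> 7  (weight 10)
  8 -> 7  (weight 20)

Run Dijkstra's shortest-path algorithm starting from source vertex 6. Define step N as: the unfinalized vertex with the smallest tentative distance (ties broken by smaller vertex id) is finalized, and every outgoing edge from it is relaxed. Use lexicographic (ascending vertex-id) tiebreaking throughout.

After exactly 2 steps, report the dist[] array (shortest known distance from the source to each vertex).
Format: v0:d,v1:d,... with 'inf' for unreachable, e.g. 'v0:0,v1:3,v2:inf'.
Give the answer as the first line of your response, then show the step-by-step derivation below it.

v0:inf,v1:inf,v2:inf,v3:inf,v4:12,v5:inf,v6:0,v7:10,v8:inf

step 1: dist = v0:inf,v1:inf,v2:inf,v3:inf,v4:12,v5:inf,v6:0,v7:10,v8:inf
step 2: dist = v0:inf,v1:inf,v2:inf,v3:inf,v4:12,v5:inf,v6:0,v7:10,v8:inf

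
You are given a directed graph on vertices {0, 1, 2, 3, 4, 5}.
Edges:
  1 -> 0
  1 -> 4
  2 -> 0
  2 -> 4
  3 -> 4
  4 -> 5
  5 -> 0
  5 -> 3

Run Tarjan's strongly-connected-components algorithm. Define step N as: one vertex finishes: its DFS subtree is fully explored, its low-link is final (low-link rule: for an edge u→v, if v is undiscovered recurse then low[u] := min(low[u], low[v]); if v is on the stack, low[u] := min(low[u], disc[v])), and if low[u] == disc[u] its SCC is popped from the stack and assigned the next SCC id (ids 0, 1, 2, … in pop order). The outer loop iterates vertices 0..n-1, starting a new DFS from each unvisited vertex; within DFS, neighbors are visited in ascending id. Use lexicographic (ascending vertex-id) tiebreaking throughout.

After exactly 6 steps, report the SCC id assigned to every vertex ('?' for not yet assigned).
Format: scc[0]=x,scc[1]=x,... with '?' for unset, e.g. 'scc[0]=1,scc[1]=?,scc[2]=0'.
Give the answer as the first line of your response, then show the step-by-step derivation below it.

scc[0]=0,scc[1]=2,scc[2]=3,scc[3]=1,scc[4]=1,scc[5]=1

step 1: low=(low[0]=0,low[1]=?,low[2]=?,low[3]=?,low[4]=?,low[5]=?); scc=(scc[0]=0,scc[1]=?,scc[2]=?,scc[3]=?,scc[4]=?,scc[5]=?)
step 2: low=(low[0]=0,low[1]=1,low[2]=?,low[3]=2,low[4]=2,low[5]=3); scc=(scc[0]=0,scc[1]=?,scc[2]=?,scc[3]=?,scc[4]=?,scc[5]=?)
step 3: low=(low[0]=0,low[1]=1,low[2]=?,low[3]=2,low[4]=2,low[5]=2); scc=(scc[0]=0,scc[1]=?,scc[2]=?,scc[3]=?,scc[4]=?,scc[5]=?)
step 4: low=(low[0]=0,low[1]=1,low[2]=?,low[3]=2,low[4]=2,low[5]=2); scc=(scc[0]=0,scc[1]=?,scc[2]=?,scc[3]=1,scc[4]=1,scc[5]=1)
step 5: low=(low[0]=0,low[1]=1,low[2]=?,low[3]=2,low[4]=2,low[5]=2); scc=(scc[0]=0,scc[1]=2,scc[2]=?,scc[3]=1,scc[4]=1,scc[5]=1)
step 6: low=(low[0]=0,low[1]=1,low[2]=5,low[3]=2,low[4]=2,low[5]=2); scc=(scc[0]=0,scc[1]=2,scc[2]=3,scc[3]=1,scc[4]=1,scc[5]=1)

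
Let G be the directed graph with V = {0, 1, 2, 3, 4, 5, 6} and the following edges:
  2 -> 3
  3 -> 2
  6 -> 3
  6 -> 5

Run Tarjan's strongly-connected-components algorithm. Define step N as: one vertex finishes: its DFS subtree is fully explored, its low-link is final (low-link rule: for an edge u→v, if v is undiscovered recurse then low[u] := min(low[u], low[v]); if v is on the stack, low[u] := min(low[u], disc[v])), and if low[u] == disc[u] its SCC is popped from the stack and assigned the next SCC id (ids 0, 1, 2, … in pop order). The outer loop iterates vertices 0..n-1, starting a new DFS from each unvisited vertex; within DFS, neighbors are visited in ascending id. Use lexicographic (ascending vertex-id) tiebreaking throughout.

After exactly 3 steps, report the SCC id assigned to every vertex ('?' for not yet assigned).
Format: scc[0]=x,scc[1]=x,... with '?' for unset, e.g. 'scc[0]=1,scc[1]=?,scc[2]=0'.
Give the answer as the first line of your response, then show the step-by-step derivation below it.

scc[0]=0,scc[1]=1,scc[2]=?,scc[3]=?,scc[4]=?,scc[5]=?,scc[6]=?

step 1: low=(low[0]=0,low[1]=?,low[2]=?,low[3]=?,low[4]=?,low[5]=?,low[6]=?); scc=(scc[0]=0,scc[1]=?,scc[2]=?,scc[3]=?,scc[4]=?,scc[5]=?,scc[6]=?)
step 2: low=(low[0]=0,low[1]=1,low[2]=?,low[3]=?,low[4]=?,low[5]=?,low[6]=?); scc=(scc[0]=0,scc[1]=1,scc[2]=?,scc[3]=?,scc[4]=?,scc[5]=?,scc[6]=?)
step 3: low=(low[0]=0,low[1]=1,low[2]=2,low[3]=2,low[4]=?,low[5]=?,low[6]=?); scc=(scc[0]=0,scc[1]=1,scc[2]=?,scc[3]=?,scc[4]=?,scc[5]=?,scc[6]=?)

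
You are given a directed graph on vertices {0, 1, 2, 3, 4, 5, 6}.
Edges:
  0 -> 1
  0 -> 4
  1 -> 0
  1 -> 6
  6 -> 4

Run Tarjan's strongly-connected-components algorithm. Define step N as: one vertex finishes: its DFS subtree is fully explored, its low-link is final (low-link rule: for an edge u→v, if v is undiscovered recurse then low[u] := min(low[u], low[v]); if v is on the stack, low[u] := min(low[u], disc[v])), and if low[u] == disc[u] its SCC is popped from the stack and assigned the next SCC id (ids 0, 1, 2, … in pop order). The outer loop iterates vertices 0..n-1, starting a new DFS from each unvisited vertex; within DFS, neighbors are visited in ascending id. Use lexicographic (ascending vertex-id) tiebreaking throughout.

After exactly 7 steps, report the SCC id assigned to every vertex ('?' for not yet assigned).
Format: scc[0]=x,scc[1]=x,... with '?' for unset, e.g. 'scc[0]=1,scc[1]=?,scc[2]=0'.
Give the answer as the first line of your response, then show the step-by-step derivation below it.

scc[0]=2,scc[1]=2,scc[2]=3,scc[3]=4,scc[4]=0,scc[5]=5,scc[6]=1

step 1: low=(low[0]=0,low[1]=0,low[2]=?,low[3]=?,low[4]=3,low[5]=?,low[6]=2); scc=(scc[0]=?,scc[1]=?,scc[2]=?,scc[3]=?,scc[4]=0,scc[5]=?,scc[6]=?)
step 2: low=(low[0]=0,low[1]=0,low[2]=?,low[3]=?,low[4]=3,low[5]=?,low[6]=2); scc=(scc[0]=?,scc[1]=?,scc[2]=?,scc[3]=?,scc[4]=0,scc[5]=?,scc[6]=1)
step 3: low=(low[0]=0,low[1]=0,low[2]=?,low[3]=?,low[4]=3,low[5]=?,low[6]=2); scc=(scc[0]=?,scc[1]=?,scc[2]=?,scc[3]=?,scc[4]=0,scc[5]=?,scc[6]=1)
step 4: low=(low[0]=0,low[1]=0,low[2]=?,low[3]=?,low[4]=3,low[5]=?,low[6]=2); scc=(scc[0]=2,scc[1]=2,scc[2]=?,scc[3]=?,scc[4]=0,scc[5]=?,scc[6]=1)
step 5: low=(low[0]=0,low[1]=0,low[2]=4,low[3]=?,low[4]=3,low[5]=?,low[6]=2); scc=(scc[0]=2,scc[1]=2,scc[2]=3,scc[3]=?,scc[4]=0,scc[5]=?,scc[6]=1)
step 6: low=(low[0]=0,low[1]=0,low[2]=4,low[3]=5,low[4]=3,low[5]=?,low[6]=2); scc=(scc[0]=2,scc[1]=2,scc[2]=3,scc[3]=4,scc[4]=0,scc[5]=?,scc[6]=1)
step 7: low=(low[0]=0,low[1]=0,low[2]=4,low[3]=5,low[4]=3,low[5]=6,low[6]=2); scc=(scc[0]=2,scc[1]=2,scc[2]=3,scc[3]=4,scc[4]=0,scc[5]=5,scc[6]=1)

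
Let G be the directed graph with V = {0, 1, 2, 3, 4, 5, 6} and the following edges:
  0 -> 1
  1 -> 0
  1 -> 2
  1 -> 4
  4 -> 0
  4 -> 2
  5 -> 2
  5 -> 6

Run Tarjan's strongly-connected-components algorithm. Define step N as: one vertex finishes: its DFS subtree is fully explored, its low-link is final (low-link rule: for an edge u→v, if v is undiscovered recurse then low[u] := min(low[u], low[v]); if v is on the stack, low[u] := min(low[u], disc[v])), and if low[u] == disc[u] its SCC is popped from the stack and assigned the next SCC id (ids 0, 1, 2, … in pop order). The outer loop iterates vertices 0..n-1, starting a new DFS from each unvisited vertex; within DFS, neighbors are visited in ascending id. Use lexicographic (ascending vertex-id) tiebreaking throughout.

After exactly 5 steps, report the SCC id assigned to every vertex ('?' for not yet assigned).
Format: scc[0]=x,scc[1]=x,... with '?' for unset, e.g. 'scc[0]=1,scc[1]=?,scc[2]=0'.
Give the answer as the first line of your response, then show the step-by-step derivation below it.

scc[0]=1,scc[1]=1,scc[2]=0,scc[3]=2,scc[4]=1,scc[5]=?,scc[6]=?

step 1: low=(low[0]=0,low[1]=0,low[2]=2,low[3]=?,low[4]=?,low[5]=?,low[6]=?); scc=(scc[0]=?,scc[1]=?,scc[2]=0,scc[3]=?,scc[4]=?,scc[5]=?,scc[6]=?)
step 2: low=(low[0]=0,low[1]=0,low[2]=2,low[3]=?,low[4]=0,low[5]=?,low[6]=?); scc=(scc[0]=?,scc[1]=?,scc[2]=0,scc[3]=?,scc[4]=?,scc[5]=?,scc[6]=?)
step 3: low=(low[0]=0,low[1]=0,low[2]=2,low[3]=?,low[4]=0,low[5]=?,low[6]=?); scc=(scc[0]=?,scc[1]=?,scc[2]=0,scc[3]=?,scc[4]=?,scc[5]=?,scc[6]=?)
step 4: low=(low[0]=0,low[1]=0,low[2]=2,low[3]=?,low[4]=0,low[5]=?,low[6]=?); scc=(scc[0]=1,scc[1]=1,scc[2]=0,scc[3]=?,scc[4]=1,scc[5]=?,scc[6]=?)
step 5: low=(low[0]=0,low[1]=0,low[2]=2,low[3]=4,low[4]=0,low[5]=?,low[6]=?); scc=(scc[0]=1,scc[1]=1,scc[2]=0,scc[3]=2,scc[4]=1,scc[5]=?,scc[6]=?)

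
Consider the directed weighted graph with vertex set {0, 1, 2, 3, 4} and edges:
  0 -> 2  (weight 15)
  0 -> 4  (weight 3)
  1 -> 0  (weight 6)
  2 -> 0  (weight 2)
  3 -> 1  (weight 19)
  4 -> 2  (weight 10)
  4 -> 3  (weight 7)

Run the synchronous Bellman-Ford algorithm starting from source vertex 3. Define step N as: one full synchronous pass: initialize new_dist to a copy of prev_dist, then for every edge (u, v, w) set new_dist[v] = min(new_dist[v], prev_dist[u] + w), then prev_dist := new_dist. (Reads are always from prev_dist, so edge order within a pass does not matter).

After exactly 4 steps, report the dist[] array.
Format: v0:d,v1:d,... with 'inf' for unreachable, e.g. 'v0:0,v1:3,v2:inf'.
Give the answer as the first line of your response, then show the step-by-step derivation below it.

v0:25,v1:19,v2:38,v3:0,v4:28

step 1: dist = v0:inf,v1:19,v2:inf,v3:0,v4:inf
step 2: dist = v0:25,v1:19,v2:inf,v3:0,v4:inf
step 3: dist = v0:25,v1:19,v2:40,v3:0,v4:28
step 4: dist = v0:25,v1:19,v2:38,v3:0,v4:28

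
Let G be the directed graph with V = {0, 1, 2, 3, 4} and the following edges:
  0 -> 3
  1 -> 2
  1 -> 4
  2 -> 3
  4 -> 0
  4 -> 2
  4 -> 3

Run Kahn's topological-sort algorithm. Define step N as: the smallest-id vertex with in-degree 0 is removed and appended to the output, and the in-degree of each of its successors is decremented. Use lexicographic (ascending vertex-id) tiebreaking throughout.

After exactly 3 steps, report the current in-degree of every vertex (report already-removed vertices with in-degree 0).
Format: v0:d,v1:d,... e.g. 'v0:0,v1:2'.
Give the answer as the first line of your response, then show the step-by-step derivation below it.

v0:0,v1:0,v2:0,v3:1,v4:0

step 1: output 1; order=[1]; indeg=(1,0,1,3,0)
step 2: output 4; order=[1,4]; indeg=(0,0,0,2,0)
step 3: output 0; order=[1,4,0]; indeg=(0,0,0,1,0)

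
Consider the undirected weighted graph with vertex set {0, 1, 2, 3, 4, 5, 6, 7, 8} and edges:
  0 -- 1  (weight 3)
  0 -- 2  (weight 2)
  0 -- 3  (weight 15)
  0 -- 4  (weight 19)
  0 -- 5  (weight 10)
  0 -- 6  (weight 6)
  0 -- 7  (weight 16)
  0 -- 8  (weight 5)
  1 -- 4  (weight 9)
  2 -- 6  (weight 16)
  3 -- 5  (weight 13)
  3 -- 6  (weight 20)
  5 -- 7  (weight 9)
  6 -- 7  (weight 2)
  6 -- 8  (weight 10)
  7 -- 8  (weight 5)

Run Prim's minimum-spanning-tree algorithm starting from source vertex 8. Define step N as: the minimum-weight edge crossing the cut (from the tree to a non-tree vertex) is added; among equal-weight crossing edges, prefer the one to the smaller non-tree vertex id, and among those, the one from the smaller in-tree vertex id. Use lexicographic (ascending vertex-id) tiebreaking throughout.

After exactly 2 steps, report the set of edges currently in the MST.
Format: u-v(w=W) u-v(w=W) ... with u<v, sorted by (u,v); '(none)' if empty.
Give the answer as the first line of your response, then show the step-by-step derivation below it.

0-2(w=2) 0-8(w=5)

step 1: add edge 0-8 (w=5); MST = {0-8(w=5)}
step 2: add edge 0-2 (w=2); MST = {0-2(w=2) 0-8(w=5)}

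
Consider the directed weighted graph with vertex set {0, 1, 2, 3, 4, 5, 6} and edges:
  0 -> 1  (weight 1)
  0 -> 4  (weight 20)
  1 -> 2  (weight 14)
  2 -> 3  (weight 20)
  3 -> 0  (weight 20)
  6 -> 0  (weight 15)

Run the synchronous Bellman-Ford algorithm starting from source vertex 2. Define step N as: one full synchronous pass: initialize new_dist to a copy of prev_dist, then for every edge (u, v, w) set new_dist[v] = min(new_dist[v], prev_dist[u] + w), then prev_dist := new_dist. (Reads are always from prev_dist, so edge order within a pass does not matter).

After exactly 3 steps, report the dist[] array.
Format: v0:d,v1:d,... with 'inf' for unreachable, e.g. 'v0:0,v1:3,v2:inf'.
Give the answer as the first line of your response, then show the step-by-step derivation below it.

v0:40,v1:41,v2:0,v3:20,v4:60,v5:inf,v6:inf

step 1: dist = v0:inf,v1:inf,v2:0,v3:20,v4:inf,v5:inf,v6:inf
step 2: dist = v0:40,v1:inf,v2:0,v3:20,v4:inf,v5:inf,v6:inf
step 3: dist = v0:40,v1:41,v2:0,v3:20,v4:60,v5:inf,v6:inf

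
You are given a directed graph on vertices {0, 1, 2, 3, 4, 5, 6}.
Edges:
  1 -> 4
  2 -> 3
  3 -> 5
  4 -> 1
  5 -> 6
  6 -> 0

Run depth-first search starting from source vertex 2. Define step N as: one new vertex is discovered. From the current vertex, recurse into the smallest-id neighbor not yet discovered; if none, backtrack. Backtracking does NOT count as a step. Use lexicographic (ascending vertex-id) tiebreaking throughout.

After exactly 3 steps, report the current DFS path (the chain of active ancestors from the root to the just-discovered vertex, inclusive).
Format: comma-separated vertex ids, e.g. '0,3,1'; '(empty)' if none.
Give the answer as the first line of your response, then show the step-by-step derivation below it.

2,3,5

step 1: discover 2; path=2; order=2
step 2: discover 3; path=2>3; order=2,3
step 3: discover 5; path=2>3>5; order=2,3,5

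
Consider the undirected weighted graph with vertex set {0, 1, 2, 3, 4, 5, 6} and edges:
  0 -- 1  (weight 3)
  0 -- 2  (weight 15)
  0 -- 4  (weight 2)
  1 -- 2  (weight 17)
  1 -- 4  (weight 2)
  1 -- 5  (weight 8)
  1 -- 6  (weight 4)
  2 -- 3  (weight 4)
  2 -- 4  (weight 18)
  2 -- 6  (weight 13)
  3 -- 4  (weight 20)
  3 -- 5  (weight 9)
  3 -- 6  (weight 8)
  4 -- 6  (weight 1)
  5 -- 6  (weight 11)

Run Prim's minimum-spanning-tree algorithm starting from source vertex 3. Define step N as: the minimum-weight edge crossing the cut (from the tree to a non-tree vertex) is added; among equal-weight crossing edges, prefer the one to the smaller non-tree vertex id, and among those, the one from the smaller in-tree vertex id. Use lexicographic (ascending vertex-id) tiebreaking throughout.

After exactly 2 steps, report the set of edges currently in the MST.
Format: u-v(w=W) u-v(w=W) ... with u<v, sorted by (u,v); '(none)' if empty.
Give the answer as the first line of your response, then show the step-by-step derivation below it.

2-3(w=4) 3-6(w=8)

step 1: add edge 2-3 (w=4); MST = {2-3(w=4)}
step 2: add edge 3-6 (w=8); MST = {2-3(w=4) 3-6(w=8)}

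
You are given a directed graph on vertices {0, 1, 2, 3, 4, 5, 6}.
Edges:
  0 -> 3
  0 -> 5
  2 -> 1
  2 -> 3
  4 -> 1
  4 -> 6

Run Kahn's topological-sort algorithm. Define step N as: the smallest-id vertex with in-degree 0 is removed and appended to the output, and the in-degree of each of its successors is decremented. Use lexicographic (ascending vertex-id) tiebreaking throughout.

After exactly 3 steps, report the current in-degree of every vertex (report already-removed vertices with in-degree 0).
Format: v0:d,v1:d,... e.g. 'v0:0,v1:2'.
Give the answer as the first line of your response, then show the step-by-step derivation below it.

v0:0,v1:1,v2:0,v3:0,v4:0,v5:0,v6:1

step 1: output 0; order=[0]; indeg=(0,2,0,1,0,0,1)
step 2: output 2; order=[0,2]; indeg=(0,1,0,0,0,0,1)
step 3: output 3; order=[0,2,3]; indeg=(0,1,0,0,0,0,1)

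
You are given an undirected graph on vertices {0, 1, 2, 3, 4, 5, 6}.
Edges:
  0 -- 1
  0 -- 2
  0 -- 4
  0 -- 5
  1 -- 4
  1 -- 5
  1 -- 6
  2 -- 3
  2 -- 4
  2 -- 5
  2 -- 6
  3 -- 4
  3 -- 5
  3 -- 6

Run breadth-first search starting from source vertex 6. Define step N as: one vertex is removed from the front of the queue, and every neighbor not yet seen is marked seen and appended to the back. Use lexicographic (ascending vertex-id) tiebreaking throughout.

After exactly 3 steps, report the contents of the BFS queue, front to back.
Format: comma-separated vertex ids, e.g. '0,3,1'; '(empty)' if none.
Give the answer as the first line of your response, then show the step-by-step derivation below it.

3,0,4,5

step 1: dequeue 6; queue=[1,2,3]; order=6
step 2: dequeue 1; queue=[2,3,0,4,5]; order=6,1
step 3: dequeue 2; queue=[3,0,4,5]; order=6,1,2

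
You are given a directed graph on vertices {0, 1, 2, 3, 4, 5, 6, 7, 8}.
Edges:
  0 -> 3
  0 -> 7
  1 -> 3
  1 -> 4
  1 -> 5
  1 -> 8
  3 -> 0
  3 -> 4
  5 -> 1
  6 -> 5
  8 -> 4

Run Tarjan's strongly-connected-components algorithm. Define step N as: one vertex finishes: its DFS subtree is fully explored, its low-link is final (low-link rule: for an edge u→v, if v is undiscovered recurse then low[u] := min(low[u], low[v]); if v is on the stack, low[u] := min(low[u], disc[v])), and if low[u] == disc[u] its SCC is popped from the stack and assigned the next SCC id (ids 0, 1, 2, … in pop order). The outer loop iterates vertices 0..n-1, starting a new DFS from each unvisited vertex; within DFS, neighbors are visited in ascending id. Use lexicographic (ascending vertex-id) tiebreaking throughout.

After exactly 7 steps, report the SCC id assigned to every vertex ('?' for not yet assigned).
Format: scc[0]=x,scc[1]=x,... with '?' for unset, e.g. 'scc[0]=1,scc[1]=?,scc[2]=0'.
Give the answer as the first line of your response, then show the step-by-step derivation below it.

scc[0]=2,scc[1]=4,scc[2]=?,scc[3]=2,scc[4]=0,scc[5]=4,scc[6]=?,scc[7]=1,scc[8]=3

step 1: low=(low[0]=0,low[1]=?,low[2]=?,low[3]=0,low[4]=2,low[5]=?,low[6]=?,low[7]=?,low[8]=?); scc=(scc[0]=?,scc[1]=?,scc[2]=?,scc[3]=?,scc[4]=0,scc[5]=?,scc[6]=?,scc[7]=?,scc[8]=?)
step 2: low=(low[0]=0,low[1]=?,low[2]=?,low[3]=0,low[4]=2,low[5]=?,low[6]=?,low[7]=?,low[8]=?); scc=(scc[0]=?,scc[1]=?,scc[2]=?,scc[3]=?,scc[4]=0,scc[5]=?,scc[6]=?,scc[7]=?,scc[8]=?)
step 3: low=(low[0]=0,low[1]=?,low[2]=?,low[3]=0,low[4]=2,low[5]=?,low[6]=?,low[7]=3,low[8]=?); scc=(scc[0]=?,scc[1]=?,scc[2]=?,scc[3]=?,scc[4]=0,scc[5]=?,scc[6]=?,scc[7]=1,scc[8]=?)
step 4: low=(low[0]=0,low[1]=?,low[2]=?,low[3]=0,low[4]=2,low[5]=?,low[6]=?,low[7]=3,low[8]=?); scc=(scc[0]=2,scc[1]=?,scc[2]=?,scc[3]=2,scc[4]=0,scc[5]=?,scc[6]=?,scc[7]=1,scc[8]=?)
step 5: low=(low[0]=0,low[1]=4,low[2]=?,low[3]=0,low[4]=2,low[5]=4,low[6]=?,low[7]=3,low[8]=?); scc=(scc[0]=2,scc[1]=?,scc[2]=?,scc[3]=2,scc[4]=0,scc[5]=?,scc[6]=?,scc[7]=1,scc[8]=?)
step 6: low=(low[0]=0,low[1]=4,low[2]=?,low[3]=0,low[4]=2,low[5]=4,low[6]=?,low[7]=3,low[8]=6); scc=(scc[0]=2,scc[1]=?,scc[2]=?,scc[3]=2,scc[4]=0,scc[5]=?,scc[6]=?,scc[7]=1,scc[8]=3)
step 7: low=(low[0]=0,low[1]=4,low[2]=?,low[3]=0,low[4]=2,low[5]=4,low[6]=?,low[7]=3,low[8]=6); scc=(scc[0]=2,scc[1]=4,scc[2]=?,scc[3]=2,scc[4]=0,scc[5]=4,scc[6]=?,scc[7]=1,scc[8]=3)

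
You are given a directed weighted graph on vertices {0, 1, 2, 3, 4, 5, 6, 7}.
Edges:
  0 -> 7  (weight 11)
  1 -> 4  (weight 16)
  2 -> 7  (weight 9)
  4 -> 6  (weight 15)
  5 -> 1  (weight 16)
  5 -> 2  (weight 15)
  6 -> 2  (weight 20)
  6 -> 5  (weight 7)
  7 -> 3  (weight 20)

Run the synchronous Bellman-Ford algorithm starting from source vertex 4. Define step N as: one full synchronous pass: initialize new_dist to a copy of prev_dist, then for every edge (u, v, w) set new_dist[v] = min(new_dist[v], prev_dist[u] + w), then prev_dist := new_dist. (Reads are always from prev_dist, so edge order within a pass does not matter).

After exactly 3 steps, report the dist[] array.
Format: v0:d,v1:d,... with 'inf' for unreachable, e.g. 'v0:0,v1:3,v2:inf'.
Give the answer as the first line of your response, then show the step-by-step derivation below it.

v0:inf,v1:38,v2:35,v3:inf,v4:0,v5:22,v6:15,v7:44

step 1: dist = v0:inf,v1:inf,v2:inf,v3:inf,v4:0,v5:inf,v6:15,v7:inf
step 2: dist = v0:inf,v1:inf,v2:35,v3:inf,v4:0,v5:22,v6:15,v7:inf
step 3: dist = v0:inf,v1:38,v2:35,v3:inf,v4:0,v5:22,v6:15,v7:44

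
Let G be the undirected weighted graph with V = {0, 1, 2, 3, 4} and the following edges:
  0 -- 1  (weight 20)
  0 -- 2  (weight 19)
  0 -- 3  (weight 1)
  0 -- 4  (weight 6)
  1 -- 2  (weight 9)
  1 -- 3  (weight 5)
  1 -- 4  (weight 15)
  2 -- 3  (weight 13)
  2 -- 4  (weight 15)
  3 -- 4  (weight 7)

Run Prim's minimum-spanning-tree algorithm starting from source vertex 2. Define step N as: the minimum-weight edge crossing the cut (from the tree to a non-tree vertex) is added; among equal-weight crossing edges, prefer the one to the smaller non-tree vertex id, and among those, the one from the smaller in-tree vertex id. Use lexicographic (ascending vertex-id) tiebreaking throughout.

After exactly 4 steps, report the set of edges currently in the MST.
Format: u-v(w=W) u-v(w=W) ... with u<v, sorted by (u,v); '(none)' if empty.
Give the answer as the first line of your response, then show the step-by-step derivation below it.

0-3(w=1) 0-4(w=6) 1-2(w=9) 1-3(w=5)

step 1: add edge 1-2 (w=9); MST = {1-2(w=9)}
step 2: add edge 1-3 (w=5); MST = {1-2(w=9) 1-3(w=5)}
step 3: add edge 0-3 (w=1); MST = {0-3(w=1) 1-2(w=9) 1-3(w=5)}
step 4: add edge 0-4 (w=6); MST = {0-3(w=1) 0-4(w=6) 1-2(w=9) 1-3(w=5)}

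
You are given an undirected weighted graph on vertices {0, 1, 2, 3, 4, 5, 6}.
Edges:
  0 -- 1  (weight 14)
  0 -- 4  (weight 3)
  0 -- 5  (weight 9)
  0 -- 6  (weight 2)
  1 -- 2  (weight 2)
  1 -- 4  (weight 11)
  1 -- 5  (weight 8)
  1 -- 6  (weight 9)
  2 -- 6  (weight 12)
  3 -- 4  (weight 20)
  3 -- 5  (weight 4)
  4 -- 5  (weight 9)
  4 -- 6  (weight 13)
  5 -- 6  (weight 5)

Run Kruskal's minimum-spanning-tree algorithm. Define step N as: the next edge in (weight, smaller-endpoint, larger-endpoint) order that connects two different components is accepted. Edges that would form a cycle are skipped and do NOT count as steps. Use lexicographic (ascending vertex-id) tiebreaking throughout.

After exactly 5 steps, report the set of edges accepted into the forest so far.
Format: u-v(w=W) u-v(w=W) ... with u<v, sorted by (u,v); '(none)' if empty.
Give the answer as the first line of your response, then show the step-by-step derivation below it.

0-4(w=3) 0-6(w=2) 1-2(w=2) 3-5(w=4) 5-6(w=5)

step 1: add edge 0-6 (w=2); MST = {0-6(w=2)}
step 2: add edge 1-2 (w=2); MST = {0-6(w=2) 1-2(w=2)}
step 3: add edge 0-4 (w=3); MST = {0-4(w=3) 0-6(w=2) 1-2(w=2)}
step 4: add edge 3-5 (w=4); MST = {0-4(w=3) 0-6(w=2) 1-2(w=2) 3-5(w=4)}
step 5: add edge 5-6 (w=5); MST = {0-4(w=3) 0-6(w=2) 1-2(w=2) 3-5(w=4) 5-6(w=5)}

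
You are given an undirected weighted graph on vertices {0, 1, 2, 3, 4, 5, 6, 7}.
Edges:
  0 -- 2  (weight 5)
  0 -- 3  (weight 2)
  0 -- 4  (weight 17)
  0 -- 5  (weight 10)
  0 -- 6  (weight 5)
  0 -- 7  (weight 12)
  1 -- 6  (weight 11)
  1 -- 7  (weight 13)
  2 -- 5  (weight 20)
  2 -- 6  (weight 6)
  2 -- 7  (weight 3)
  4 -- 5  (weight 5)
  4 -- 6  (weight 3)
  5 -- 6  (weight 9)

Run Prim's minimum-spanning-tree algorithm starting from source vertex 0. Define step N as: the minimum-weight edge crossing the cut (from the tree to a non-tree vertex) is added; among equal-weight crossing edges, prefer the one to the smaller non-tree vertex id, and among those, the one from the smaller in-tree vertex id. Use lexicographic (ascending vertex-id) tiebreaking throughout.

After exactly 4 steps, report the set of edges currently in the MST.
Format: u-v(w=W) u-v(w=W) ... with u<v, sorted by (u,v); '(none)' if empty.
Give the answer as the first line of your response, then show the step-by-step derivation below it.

0-2(w=5) 0-3(w=2) 0-6(w=5) 2-7(w=3)

step 1: add edge 0-3 (w=2); MST = {0-3(w=2)}
step 2: add edge 0-2 (w=5); MST = {0-2(w=5) 0-3(w=2)}
step 3: add edge 2-7 (w=3); MST = {0-2(w=5) 0-3(w=2) 2-7(w=3)}
step 4: add edge 0-6 (w=5); MST = {0-2(w=5) 0-3(w=2) 0-6(w=5) 2-7(w=3)}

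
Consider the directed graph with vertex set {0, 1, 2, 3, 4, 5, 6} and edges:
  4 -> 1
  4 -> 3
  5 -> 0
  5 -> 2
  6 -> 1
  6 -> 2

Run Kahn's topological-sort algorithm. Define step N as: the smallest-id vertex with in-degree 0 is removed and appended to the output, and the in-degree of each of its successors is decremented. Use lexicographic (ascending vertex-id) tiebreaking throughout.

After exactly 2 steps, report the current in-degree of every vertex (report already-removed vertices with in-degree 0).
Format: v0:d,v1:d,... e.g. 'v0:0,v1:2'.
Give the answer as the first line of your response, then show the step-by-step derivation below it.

v0:1,v1:1,v2:2,v3:0,v4:0,v5:0,v6:0

step 1: output 4; order=[4]; indeg=(1,1,2,0,0,0,0)
step 2: output 3; order=[4,3]; indeg=(1,1,2,0,0,0,0)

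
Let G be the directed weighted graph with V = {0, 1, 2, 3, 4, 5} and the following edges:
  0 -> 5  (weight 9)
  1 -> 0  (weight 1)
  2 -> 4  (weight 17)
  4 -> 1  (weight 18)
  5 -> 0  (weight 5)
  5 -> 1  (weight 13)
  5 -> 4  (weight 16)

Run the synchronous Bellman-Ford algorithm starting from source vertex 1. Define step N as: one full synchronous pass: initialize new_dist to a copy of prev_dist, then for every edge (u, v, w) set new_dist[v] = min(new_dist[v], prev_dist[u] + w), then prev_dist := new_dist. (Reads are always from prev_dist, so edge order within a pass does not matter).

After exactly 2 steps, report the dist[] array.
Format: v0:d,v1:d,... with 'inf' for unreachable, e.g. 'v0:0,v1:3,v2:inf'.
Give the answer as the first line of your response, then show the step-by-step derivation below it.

v0:1,v1:0,v2:inf,v3:inf,v4:inf,v5:10

step 1: dist = v0:1,v1:0,v2:inf,v3:inf,v4:inf,v5:inf
step 2: dist = v0:1,v1:0,v2:inf,v3:inf,v4:inf,v5:10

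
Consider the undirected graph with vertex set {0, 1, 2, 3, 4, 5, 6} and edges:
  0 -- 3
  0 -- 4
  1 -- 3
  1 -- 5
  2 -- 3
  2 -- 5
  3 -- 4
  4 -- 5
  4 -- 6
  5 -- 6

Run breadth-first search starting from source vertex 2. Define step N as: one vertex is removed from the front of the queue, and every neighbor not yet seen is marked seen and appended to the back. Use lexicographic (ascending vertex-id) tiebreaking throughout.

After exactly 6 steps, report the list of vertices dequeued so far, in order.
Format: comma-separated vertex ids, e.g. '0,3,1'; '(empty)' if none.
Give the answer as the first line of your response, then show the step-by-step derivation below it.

2,3,5,0,1,4

step 1: dequeue 2; queue=[3,5]; order=2
step 2: dequeue 3; queue=[5,0,1,4]; order=2,3
step 3: dequeue 5; queue=[0,1,4,6]; order=2,3,5
step 4: dequeue 0; queue=[1,4,6]; order=2,3,5,0
step 5: dequeue 1; queue=[4,6]; order=2,3,5,0,1
step 6: dequeue 4; queue=[6]; order=2,3,5,0,1,4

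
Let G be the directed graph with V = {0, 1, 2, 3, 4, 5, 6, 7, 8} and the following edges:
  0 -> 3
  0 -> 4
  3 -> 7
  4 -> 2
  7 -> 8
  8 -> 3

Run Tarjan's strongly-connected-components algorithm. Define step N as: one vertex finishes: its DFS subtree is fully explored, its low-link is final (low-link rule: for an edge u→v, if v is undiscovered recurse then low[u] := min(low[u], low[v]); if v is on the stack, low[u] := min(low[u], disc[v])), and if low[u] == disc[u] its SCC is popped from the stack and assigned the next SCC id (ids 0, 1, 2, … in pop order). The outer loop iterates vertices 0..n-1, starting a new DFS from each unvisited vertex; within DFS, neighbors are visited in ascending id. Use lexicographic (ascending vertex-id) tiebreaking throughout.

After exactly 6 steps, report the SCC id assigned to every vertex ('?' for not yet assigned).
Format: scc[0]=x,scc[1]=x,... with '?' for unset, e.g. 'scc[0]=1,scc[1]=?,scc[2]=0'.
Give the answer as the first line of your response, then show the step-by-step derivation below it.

scc[0]=3,scc[1]=?,scc[2]=1,scc[3]=0,scc[4]=2,scc[5]=?,scc[6]=?,scc[7]=0,scc[8]=0

step 1: low=(low[0]=0,low[1]=?,low[2]=?,low[3]=1,low[4]=?,low[5]=?,low[6]=?,low[7]=2,low[8]=1); scc=(scc[0]=?,scc[1]=?,scc[2]=?,scc[3]=?,scc[4]=?,scc[5]=?,scc[6]=?,scc[7]=?,scc[8]=?)
step 2: low=(low[0]=0,low[1]=?,low[2]=?,low[3]=1,low[4]=?,low[5]=?,low[6]=?,low[7]=1,low[8]=1); scc=(scc[0]=?,scc[1]=?,scc[2]=?,scc[3]=?,scc[4]=?,scc[5]=?,scc[6]=?,scc[7]=?,scc[8]=?)
step 3: low=(low[0]=0,low[1]=?,low[2]=?,low[3]=1,low[4]=?,low[5]=?,low[6]=?,low[7]=1,low[8]=1); scc=(scc[0]=?,scc[1]=?,scc[2]=?,scc[3]=0,scc[4]=?,scc[5]=?,scc[6]=?,scc[7]=0,scc[8]=0)
step 4: low=(low[0]=0,low[1]=?,low[2]=5,low[3]=1,low[4]=4,low[5]=?,low[6]=?,low[7]=1,low[8]=1); scc=(scc[0]=?,scc[1]=?,scc[2]=1,scc[3]=0,scc[4]=?,scc[5]=?,scc[6]=?,scc[7]=0,scc[8]=0)
step 5: low=(low[0]=0,low[1]=?,low[2]=5,low[3]=1,low[4]=4,low[5]=?,low[6]=?,low[7]=1,low[8]=1); scc=(scc[0]=?,scc[1]=?,scc[2]=1,scc[3]=0,scc[4]=2,scc[5]=?,scc[6]=?,scc[7]=0,scc[8]=0)
step 6: low=(low[0]=0,low[1]=?,low[2]=5,low[3]=1,low[4]=4,low[5]=?,low[6]=?,low[7]=1,low[8]=1); scc=(scc[0]=3,scc[1]=?,scc[2]=1,scc[3]=0,scc[4]=2,scc[5]=?,scc[6]=?,scc[7]=0,scc[8]=0)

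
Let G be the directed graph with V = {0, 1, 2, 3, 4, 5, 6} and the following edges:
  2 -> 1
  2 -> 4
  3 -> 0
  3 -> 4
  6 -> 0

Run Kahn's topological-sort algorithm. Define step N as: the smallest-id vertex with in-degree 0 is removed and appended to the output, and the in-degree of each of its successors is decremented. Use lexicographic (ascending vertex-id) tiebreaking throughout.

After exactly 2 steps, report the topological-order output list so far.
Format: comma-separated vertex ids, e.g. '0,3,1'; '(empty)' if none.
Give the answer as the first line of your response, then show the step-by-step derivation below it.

2,1

step 1: output 2; order=[2]; indeg=(2,0,0,0,1,0,0)
step 2: output 1; order=[2,1]; indeg=(2,0,0,0,1,0,0)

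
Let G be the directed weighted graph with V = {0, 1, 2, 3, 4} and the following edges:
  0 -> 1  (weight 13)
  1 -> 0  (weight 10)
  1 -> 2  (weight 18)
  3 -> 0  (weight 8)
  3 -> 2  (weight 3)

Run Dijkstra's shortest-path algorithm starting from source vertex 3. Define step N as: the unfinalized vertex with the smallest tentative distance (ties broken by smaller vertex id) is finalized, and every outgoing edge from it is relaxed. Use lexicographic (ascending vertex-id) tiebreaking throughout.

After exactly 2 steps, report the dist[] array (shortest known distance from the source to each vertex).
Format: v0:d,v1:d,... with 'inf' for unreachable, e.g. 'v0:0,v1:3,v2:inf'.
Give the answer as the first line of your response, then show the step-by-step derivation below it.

v0:8,v1:inf,v2:3,v3:0,v4:inf

step 1: dist = v0:8,v1:inf,v2:3,v3:0,v4:inf
step 2: dist = v0:8,v1:inf,v2:3,v3:0,v4:inf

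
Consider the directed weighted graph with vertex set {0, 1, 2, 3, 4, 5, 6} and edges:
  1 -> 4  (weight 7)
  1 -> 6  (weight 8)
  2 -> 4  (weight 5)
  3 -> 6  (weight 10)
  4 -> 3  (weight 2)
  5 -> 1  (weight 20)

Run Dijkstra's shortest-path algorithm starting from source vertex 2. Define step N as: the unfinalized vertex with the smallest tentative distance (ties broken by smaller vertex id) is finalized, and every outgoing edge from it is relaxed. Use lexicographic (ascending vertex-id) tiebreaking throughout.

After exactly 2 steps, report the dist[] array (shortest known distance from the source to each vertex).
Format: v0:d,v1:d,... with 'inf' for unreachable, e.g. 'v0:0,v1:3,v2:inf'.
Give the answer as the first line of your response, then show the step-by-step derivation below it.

v0:inf,v1:inf,v2:0,v3:7,v4:5,v5:inf,v6:inf

step 1: dist = v0:inf,v1:inf,v2:0,v3:inf,v4:5,v5:inf,v6:inf
step 2: dist = v0:inf,v1:inf,v2:0,v3:7,v4:5,v5:inf,v6:inf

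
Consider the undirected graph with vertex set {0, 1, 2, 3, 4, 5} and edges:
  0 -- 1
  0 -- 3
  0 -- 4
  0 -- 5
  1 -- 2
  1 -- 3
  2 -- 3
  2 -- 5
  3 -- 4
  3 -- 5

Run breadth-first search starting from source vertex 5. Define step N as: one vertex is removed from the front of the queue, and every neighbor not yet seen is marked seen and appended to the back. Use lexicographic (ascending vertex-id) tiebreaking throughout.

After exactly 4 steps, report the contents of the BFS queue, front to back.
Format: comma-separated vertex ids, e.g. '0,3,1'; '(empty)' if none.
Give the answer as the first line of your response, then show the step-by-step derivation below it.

1,4

step 1: dequeue 5; queue=[0,2,3]; order=5
step 2: dequeue 0; queue=[2,3,1,4]; order=5,0
step 3: dequeue 2; queue=[3,1,4]; order=5,0,2
step 4: dequeue 3; queue=[1,4]; order=5,0,2,3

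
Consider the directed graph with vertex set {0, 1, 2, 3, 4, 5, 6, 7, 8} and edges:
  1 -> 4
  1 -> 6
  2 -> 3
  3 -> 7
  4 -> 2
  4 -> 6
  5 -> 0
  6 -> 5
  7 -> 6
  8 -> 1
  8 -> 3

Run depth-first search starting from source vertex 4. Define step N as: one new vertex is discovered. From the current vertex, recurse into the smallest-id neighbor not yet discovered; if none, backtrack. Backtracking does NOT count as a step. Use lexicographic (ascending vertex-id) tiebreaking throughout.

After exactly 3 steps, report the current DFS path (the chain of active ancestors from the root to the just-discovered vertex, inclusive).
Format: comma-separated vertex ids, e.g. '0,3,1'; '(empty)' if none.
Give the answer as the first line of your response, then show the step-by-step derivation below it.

4,2,3

step 1: discover 4; path=4; order=4
step 2: discover 2; path=4>2; order=4,2
step 3: discover 3; path=4>2>3; order=4,2,3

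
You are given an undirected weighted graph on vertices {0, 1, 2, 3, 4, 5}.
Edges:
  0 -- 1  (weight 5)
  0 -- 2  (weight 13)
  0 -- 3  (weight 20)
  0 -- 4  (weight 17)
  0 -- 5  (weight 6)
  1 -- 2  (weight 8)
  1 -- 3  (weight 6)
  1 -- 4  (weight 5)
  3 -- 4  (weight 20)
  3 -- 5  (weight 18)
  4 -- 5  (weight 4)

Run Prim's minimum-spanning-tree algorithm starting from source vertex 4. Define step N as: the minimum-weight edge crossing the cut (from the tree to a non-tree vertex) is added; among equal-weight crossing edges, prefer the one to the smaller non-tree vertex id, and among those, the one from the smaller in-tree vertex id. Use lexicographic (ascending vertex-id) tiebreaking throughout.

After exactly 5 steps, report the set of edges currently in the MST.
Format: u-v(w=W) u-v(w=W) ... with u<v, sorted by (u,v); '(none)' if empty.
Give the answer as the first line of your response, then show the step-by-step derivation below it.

0-1(w=5) 1-2(w=8) 1-3(w=6) 1-4(w=5) 4-5(w=4)

step 1: add edge 4-5 (w=4); MST = {4-5(w=4)}
step 2: add edge 1-4 (w=5); MST = {1-4(w=5) 4-5(w=4)}
step 3: add edge 0-1 (w=5); MST = {0-1(w=5) 1-4(w=5) 4-5(w=4)}
step 4: add edge 1-3 (w=6); MST = {0-1(w=5) 1-3(w=6) 1-4(w=5) 4-5(w=4)}
step 5: add edge 1-2 (w=8); MST = {0-1(w=5) 1-2(w=8) 1-3(w=6) 1-4(w=5) 4-5(w=4)}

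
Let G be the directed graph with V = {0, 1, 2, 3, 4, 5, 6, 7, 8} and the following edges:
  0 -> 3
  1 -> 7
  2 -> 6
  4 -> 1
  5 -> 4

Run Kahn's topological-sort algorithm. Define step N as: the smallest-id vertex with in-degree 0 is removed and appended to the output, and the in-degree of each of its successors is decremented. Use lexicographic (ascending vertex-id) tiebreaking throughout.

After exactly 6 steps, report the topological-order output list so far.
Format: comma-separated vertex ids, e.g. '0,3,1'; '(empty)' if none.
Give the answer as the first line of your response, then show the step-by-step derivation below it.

0,2,3,5,4,1

step 1: output 0; order=[0]; indeg=(0,1,0,0,1,0,1,1,0)
step 2: output 2; order=[0,2]; indeg=(0,1,0,0,1,0,0,1,0)
step 3: output 3; order=[0,2,3]; indeg=(0,1,0,0,1,0,0,1,0)
step 4: output 5; order=[0,2,3,5]; indeg=(0,1,0,0,0,0,0,1,0)
step 5: output 4; order=[0,2,3,5,4]; indeg=(0,0,0,0,0,0,0,1,0)
step 6: output 1; order=[0,2,3,5,4,1]; indeg=(0,0,0,0,0,0,0,0,0)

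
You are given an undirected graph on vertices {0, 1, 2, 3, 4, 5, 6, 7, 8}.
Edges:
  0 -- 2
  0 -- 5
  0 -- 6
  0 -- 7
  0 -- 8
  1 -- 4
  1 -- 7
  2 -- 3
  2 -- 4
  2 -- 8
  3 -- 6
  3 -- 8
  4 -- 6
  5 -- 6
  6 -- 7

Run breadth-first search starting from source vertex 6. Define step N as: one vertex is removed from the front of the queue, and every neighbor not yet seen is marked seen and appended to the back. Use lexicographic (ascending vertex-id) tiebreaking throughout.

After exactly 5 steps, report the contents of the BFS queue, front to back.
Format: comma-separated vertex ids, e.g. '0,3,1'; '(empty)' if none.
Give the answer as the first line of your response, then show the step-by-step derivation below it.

7,2,8,1

step 1: dequeue 6; queue=[0,3,4,5,7]; order=6
step 2: dequeue 0; queue=[3,4,5,7,2,8]; order=6,0
step 3: dequeue 3; queue=[4,5,7,2,8]; order=6,0,3
step 4: dequeue 4; queue=[5,7,2,8,1]; order=6,0,3,4
step 5: dequeue 5; queue=[7,2,8,1]; order=6,0,3,4,5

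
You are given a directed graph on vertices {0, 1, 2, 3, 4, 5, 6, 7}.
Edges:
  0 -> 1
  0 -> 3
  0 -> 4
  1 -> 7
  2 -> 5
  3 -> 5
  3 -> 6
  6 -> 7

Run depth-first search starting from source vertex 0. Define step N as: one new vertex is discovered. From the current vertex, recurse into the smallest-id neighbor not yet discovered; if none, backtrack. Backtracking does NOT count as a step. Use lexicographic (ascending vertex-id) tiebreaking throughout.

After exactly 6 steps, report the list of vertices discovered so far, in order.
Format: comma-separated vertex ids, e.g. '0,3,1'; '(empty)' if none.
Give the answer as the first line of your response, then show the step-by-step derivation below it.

0,1,7,3,5,6

step 1: discover 0; path=0; order=0
step 2: discover 1; path=0>1; order=0,1
step 3: discover 7; path=0>1>7; order=0,1,7
step 4: discover 3; path=0>3; order=0,1,7,3
step 5: discover 5; path=0>3>5; order=0,1,7,3,5
step 6: discover 6; path=0>3>6; order=0,1,7,3,5,6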